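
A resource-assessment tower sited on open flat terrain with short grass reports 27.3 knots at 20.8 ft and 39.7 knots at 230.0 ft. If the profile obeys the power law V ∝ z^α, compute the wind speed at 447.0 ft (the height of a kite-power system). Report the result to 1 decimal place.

44.0 knots

First find α: α = ln(V₂/V₁)/ln(z₂/z₁) = ln(39.7/27.3)/ln(230.0/20.8) = 0.37446/2.40313 = 0.1558
Extrapolate from 230.0 ft to 447.0 ft: V₃ = 39.7 × (447.0/230.0)^0.1558 = 39.7 × 1.1091 = 44.0310 knots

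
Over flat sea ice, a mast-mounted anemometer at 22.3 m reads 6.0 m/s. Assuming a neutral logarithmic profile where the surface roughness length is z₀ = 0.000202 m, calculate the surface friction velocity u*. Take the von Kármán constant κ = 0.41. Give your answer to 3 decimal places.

Log law: V(z) = (u*/κ) · ln(z/z₀) ⇒ u* = κ · V / ln(z/z₀)
u* = 0.41 × 6.0 / ln(22.3/0.000202) = 0.41 × 6.0 / 11.6118
   = 2.4600 / 11.6118 = 0.2119 m/s

u* ≈ 0.212 m/s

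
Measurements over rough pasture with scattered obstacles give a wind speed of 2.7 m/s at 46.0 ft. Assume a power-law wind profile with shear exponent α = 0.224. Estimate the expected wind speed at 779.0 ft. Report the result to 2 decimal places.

Power-law profile: V₂ = V₁ · (z₂/z₁)^α
V₂ = 2.7 × (779.0/46.0)^0.224 = 2.7 × (16.9348)^0.224
    = 2.7 × 1.8847 = 5.0887 m/s

5.09 m/s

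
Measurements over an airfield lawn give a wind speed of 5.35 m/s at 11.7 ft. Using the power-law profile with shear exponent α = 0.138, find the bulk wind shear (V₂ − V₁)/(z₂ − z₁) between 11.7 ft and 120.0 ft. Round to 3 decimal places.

Power law: V₂ = V₁ · (z₂/z₁)^α = 5.35 × (10.2564)^0.138 = 7.3769 m/s
ΔV/Δz = (7.3769 − 5.35)/(120.0 − 11.7) = 2.0269/108.3000 = 0.01872 m/s/ft

0.019 m/s/ft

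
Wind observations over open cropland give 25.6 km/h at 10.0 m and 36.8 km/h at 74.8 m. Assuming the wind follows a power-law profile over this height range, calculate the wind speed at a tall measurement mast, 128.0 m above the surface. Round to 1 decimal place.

40.5 km/h

First find α: α = ln(V₂/V₁)/ln(z₂/z₁) = ln(36.8/25.6)/ln(74.8/10.0) = 0.36291/2.01223 = 0.1803
Extrapolate from 74.8 m to 128.0 m: V₃ = 36.8 × (128.0/74.8)^0.1803 = 36.8 × 1.1017 = 40.5438 km/h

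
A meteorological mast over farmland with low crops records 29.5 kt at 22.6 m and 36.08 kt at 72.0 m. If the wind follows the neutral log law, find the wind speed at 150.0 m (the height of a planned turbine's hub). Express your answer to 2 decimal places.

40.25 kt

Log law: V ∝ ln(z/z₀). From the pair, with r = V₁/V₂ = 0.81763,
ln z₀ = (ln z₁ − r·ln z₂)/(1 − r) = (3.1179 − 0.81763×4.2767)/0.18237 = -2.0769 → z₀ = 0.1253 m
V₃ = V₁ · ln(z₃/z₀)/ln(z₁/z₀) = 29.5 × 7.0875/5.1949 = 40.2480 kt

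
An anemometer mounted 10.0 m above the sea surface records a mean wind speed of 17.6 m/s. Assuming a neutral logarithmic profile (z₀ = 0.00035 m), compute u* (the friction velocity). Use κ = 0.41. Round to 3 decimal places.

Log law: V(z) = (u*/κ) · ln(z/z₀) ⇒ u* = κ · V / ln(z/z₀)
u* = 0.41 × 17.6 / ln(10.0/0.00035) = 0.41 × 17.6 / 10.2602
   = 7.2160 / 10.2602 = 0.7033 m/s

u* ≈ 0.703 m/s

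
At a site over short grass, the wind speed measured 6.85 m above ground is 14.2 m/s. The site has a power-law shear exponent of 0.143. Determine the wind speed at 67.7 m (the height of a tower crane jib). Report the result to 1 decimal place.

19.7 m/s

Power-law profile: V₂ = V₁ · (z₂/z₁)^α
V₂ = 14.2 × (67.7/6.85)^0.143 = 14.2 × (9.8832)^0.143
    = 14.2 × 1.3876 = 19.7042 m/s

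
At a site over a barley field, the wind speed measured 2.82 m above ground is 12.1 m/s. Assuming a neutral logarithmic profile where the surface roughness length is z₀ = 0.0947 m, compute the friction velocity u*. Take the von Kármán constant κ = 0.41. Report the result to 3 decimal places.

Log law: V(z) = (u*/κ) · ln(z/z₀) ⇒ u* = κ · V / ln(z/z₀)
u* = 0.41 × 12.1 / ln(2.82/0.0947) = 0.41 × 12.1 / 3.3938
   = 4.9610 / 3.3938 = 1.4618 m/s

u* ≈ 1.462 m/s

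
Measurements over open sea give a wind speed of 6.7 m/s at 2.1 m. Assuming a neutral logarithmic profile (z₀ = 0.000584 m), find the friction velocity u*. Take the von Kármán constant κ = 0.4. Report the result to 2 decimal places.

Log law: V(z) = (u*/κ) · ln(z/z₀) ⇒ u* = κ · V / ln(z/z₀)
u* = 0.4 × 6.7 / ln(2.1/0.000584) = 0.4 × 6.7 / 8.1875
   = 2.6800 / 8.1875 = 0.3273 m/s

u* ≈ 0.33 m/s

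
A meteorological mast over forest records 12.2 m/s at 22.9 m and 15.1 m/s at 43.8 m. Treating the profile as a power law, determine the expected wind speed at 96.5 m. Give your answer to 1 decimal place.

First find α: α = ln(V₂/V₁)/ln(z₂/z₁) = ln(15.1/12.2)/ln(43.8/22.9) = 0.21326/0.64850 = 0.3289
Extrapolate from 43.8 m to 96.5 m: V₃ = 15.1 × (96.5/43.8)^0.3289 = 15.1 × 1.2966 = 19.5790 m/s

19.6 m/s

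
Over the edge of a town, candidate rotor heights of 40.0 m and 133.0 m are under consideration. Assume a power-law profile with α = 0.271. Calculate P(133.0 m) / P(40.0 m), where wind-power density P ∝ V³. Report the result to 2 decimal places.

Speed ratio: V_B/V_A = (z_B/z_A)^α = (133.0/40.0)^0.271 = (3.3250)^0.271 = 1.38486
Power-density ratio: P_B/P_A = (V_B/V_A)³ = (1.38486)³ = 2.65593

2.66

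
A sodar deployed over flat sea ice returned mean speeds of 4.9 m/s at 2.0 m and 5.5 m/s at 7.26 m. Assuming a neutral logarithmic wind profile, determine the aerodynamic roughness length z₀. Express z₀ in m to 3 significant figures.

Log law: V(z) ∝ ln(z/z₀). With r = V₁/V₂ = 4.9/5.5 = 0.89091,
r · ln(z₂/z₀) = ln(z₁/z₀) ⇒ ln z₀ = (ln z₁ − r·ln z₂)/(1 − r)
ln z₀ = (0.69315 − 0.89091×1.98238) / 0.10909 = -9.8356
z₀ = exp(-9.8356) = 0.00005351 m

z₀ ≈ 0.0000535 m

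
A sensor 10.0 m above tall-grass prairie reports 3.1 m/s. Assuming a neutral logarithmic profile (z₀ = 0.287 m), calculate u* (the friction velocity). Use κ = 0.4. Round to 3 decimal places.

u* ≈ 0.349 m/s

Log law: V(z) = (u*/κ) · ln(z/z₀) ⇒ u* = κ · V / ln(z/z₀)
u* = 0.4 × 3.1 / ln(10.0/0.287) = 0.4 × 3.1 / 3.5509
   = 1.2400 / 3.5509 = 0.3492 m/s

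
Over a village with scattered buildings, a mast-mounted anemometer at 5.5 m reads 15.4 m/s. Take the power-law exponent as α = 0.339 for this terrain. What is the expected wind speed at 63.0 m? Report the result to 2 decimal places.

Power-law profile: V₂ = V₁ · (z₂/z₁)^α
V₂ = 15.4 × (63.0/5.5)^0.339 = 15.4 × (11.4545)^0.339
    = 15.4 × 2.2856 = 35.1977 m/s

35.20 m/s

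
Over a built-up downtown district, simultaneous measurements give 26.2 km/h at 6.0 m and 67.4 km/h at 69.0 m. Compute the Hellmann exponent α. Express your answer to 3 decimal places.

Power law: V₂/V₁ = (z₂/z₁)^α ⇒ α = ln(V₂/V₁) / ln(z₂/z₁)
α = ln(67.4/26.2) / ln(69.0/6.0) = ln(2.5725) / ln(11.5000)
  = 0.94489 / 2.44235 = 0.38688

α ≈ 0.387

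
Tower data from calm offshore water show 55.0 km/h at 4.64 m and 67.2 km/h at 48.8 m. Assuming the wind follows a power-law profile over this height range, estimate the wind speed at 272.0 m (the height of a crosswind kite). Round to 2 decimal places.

77.79 km/h

First find α: α = ln(V₂/V₁)/ln(z₂/z₁) = ln(67.2/55.0)/ln(48.8/4.64) = 0.20034/2.35302 = 0.0851
Extrapolate from 48.8 m to 272.0 m: V₃ = 67.2 × (272.0/48.8)^0.0851 = 67.2 × 1.1575 = 77.7853 km/h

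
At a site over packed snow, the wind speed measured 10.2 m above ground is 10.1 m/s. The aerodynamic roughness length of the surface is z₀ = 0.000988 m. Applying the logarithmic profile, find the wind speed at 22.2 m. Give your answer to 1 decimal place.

10.9 m/s

Log law: V(z) ∝ ln(z/z₀), so V₂/V₁ = ln(z₂/z₀) / ln(z₁/z₀).
ln(22.2/0.000988) = 10.0199, ln(10.2/0.000988) = 9.2422
V₂ = 10.1 × 10.0199/9.2422 = 10.1 × 1.0841 = 10.9499 m/s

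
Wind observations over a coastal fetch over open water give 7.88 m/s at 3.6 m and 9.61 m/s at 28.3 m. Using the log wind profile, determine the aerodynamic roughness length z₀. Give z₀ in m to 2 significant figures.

z₀ ≈ 0.00030 m

Log law: V(z) ∝ ln(z/z₀). With r = V₁/V₂ = 7.88/9.61 = 0.81998,
r · ln(z₂/z₀) = ln(z₁/z₀) ⇒ ln z₀ = (ln z₁ − r·ln z₂)/(1 − r)
ln z₀ = (1.28093 − 0.81998×3.34286) / 0.18002 = -8.1110
z₀ = exp(-8.1110) = 0.0003002 m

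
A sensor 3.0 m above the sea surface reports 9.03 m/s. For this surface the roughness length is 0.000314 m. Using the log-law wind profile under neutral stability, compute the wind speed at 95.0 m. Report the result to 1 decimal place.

Log law: V(z) ∝ ln(z/z₀), so V₂/V₁ = ln(z₂/z₀) / ln(z₁/z₀).
ln(95.0/0.000314) = 12.6200, ln(3.0/0.000314) = 9.1647
V₂ = 9.03 × 12.6200/9.1647 = 9.03 × 1.3770 = 12.4345 m/s

12.4 m/s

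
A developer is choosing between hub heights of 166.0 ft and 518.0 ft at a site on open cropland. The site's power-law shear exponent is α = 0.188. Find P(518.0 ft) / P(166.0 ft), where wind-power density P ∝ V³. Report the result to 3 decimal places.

Speed ratio: V_B/V_A = (z_B/z_A)^α = (518.0/166.0)^0.188 = (3.1205)^0.188 = 1.23855
Power-density ratio: P_B/P_A = (V_B/V_A)³ = (1.23855)³ = 1.89994

1.900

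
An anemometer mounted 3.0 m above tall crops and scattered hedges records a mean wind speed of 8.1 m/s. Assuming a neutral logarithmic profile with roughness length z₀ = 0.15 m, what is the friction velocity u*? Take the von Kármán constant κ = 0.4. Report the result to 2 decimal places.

u* ≈ 1.08 m/s

Log law: V(z) = (u*/κ) · ln(z/z₀) ⇒ u* = κ · V / ln(z/z₀)
u* = 0.4 × 8.1 / ln(3.0/0.15) = 0.4 × 8.1 / 2.9957
   = 3.2400 / 2.9957 = 1.0815 m/s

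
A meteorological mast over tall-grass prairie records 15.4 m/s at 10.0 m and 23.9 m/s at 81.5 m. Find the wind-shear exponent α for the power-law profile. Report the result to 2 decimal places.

Power law: V₂/V₁ = (z₂/z₁)^α ⇒ α = ln(V₂/V₁) / ln(z₂/z₁)
α = ln(23.9/15.4) / ln(81.5/10.0) = ln(1.5519) / ln(8.1500)
  = 0.43951 / 2.09802 = 0.20949

α ≈ 0.21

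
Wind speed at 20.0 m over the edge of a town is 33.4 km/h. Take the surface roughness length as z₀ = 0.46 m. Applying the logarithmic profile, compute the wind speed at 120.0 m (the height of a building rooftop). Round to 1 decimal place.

Log law: V(z) ∝ ln(z/z₀), so V₂/V₁ = ln(z₂/z₀) / ln(z₁/z₀).
ln(120.0/0.46) = 5.5640, ln(20.0/0.46) = 3.7723
V₂ = 33.4 × 5.5640/3.7723 = 33.4 × 1.4750 = 49.2644 km/h

49.3 km/h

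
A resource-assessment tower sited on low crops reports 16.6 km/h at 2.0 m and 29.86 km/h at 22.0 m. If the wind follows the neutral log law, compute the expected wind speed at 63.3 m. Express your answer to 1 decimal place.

Log law: V ∝ ln(z/z₀). From the pair, with r = V₁/V₂ = 0.55593,
ln z₀ = (ln z₁ − r·ln z₂)/(1 − r) = (0.6931 − 0.55593×3.0910)/0.44407 = -2.3087 → z₀ = 0.09939 m
V₃ = V₁ · ln(z₃/z₀)/ln(z₁/z₀) = 16.6 × 6.4566/3.0019 = 35.7042 km/h

35.7 km/h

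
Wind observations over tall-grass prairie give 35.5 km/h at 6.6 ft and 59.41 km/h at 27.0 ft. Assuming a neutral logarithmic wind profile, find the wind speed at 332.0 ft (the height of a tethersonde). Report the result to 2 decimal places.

102.00 km/h

Log law: V ∝ ln(z/z₀). From the pair, with r = V₁/V₂ = 0.59754,
ln z₀ = (ln z₁ − r·ln z₂)/(1 − r) = (1.8871 − 0.59754×3.2958)/0.40246 = -0.2046 → z₀ = 0.8150 ft
V₃ = V₁ · ln(z₃/z₀)/ln(z₁/z₀) = 35.5 × 6.0097/2.0916 = 101.9985 km/h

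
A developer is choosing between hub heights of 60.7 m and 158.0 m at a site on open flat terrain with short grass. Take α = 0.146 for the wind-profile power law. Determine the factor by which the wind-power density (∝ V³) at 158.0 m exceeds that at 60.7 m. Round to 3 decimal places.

Speed ratio: V_B/V_A = (z_B/z_A)^α = (158.0/60.7)^0.146 = (2.6030)^0.146 = 1.14990
Power-density ratio: P_B/P_A = (V_B/V_A)³ = (1.14990)³ = 1.52046

1.520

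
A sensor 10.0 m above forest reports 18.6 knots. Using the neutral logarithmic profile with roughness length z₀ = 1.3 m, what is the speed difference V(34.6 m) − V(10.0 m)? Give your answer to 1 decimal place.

11.3 knots

Log law: V₂ = V₁ · ln(z₂/z₀)/ln(z₁/z₀) = 18.6 × 3.2815/2.0402 = 29.9162 knots
ΔV = 29.9162 − 18.6 = 11.3162 knots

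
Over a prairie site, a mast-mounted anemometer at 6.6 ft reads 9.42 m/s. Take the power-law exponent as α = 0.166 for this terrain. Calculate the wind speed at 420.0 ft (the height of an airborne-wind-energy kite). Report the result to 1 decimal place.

Power-law profile: V₂ = V₁ · (z₂/z₁)^α
V₂ = 9.42 × (420.0/6.6)^0.166 = 9.42 × (63.6364)^0.166
    = 9.42 × 1.9926 = 18.7701 m/s

18.8 m/s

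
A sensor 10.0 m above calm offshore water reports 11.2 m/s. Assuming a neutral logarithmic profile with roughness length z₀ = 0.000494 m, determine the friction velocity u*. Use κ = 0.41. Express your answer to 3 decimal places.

u* ≈ 0.463 m/s

Log law: V(z) = (u*/κ) · ln(z/z₀) ⇒ u* = κ · V / ln(z/z₀)
u* = 0.41 × 11.2 / ln(10.0/0.000494) = 0.41 × 11.2 / 9.9156
   = 4.5920 / 9.9156 = 0.4631 m/s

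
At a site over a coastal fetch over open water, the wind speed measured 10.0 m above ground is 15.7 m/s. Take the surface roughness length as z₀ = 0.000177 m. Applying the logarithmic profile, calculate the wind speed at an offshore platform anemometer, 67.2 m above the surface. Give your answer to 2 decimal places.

Log law: V(z) ∝ ln(z/z₀), so V₂/V₁ = ln(z₂/z₀) / ln(z₁/z₀).
ln(67.2/0.000177) = 12.8470, ln(10.0/0.000177) = 10.9419
V₂ = 15.7 × 12.8470/10.9419 = 15.7 × 1.1741 = 18.4335 m/s

18.43 m/s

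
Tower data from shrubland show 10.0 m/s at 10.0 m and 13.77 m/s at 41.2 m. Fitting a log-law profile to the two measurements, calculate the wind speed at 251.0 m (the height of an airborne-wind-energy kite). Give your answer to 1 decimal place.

18.6 m/s

Log law: V ∝ ln(z/z₀). From the pair, with r = V₁/V₂ = 0.72622,
ln z₀ = (ln z₁ − r·ln z₂)/(1 − r) = (2.3026 − 0.72622×3.7184)/0.27378 = -1.4530 → z₀ = 0.2339 m
V₃ = V₁ · ln(z₃/z₀)/ln(z₁/z₀) = 10.0 × 6.9784/3.7556 = 18.5815 m/s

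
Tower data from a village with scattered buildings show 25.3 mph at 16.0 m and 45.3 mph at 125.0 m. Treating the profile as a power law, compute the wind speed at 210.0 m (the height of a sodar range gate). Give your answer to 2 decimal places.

52.47 mph

First find α: α = ln(V₂/V₁)/ln(z₂/z₁) = ln(45.3/25.3)/ln(125.0/16.0) = 0.58250/2.05573 = 0.2834
Extrapolate from 125.0 m to 210.0 m: V₃ = 45.3 × (210.0/125.0)^0.2834 = 45.3 × 1.1584 = 52.4736 mph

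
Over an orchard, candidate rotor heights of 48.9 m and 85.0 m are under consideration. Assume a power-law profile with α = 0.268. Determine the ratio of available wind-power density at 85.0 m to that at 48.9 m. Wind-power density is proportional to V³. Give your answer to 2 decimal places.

Speed ratio: V_B/V_A = (z_B/z_A)^α = (85.0/48.9)^0.268 = (1.7382)^0.268 = 1.15971
Power-density ratio: P_B/P_A = (V_B/V_A)³ = (1.15971)³ = 1.55973

1.56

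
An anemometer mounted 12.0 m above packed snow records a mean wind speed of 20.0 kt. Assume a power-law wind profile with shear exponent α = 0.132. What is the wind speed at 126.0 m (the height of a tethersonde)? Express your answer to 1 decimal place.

Power-law profile: V₂ = V₁ · (z₂/z₁)^α
V₂ = 20.0 × (126.0/12.0)^0.132 = 20.0 × (10.5000)^0.132
    = 20.0 × 1.3639 = 27.2789 kt

27.3 kt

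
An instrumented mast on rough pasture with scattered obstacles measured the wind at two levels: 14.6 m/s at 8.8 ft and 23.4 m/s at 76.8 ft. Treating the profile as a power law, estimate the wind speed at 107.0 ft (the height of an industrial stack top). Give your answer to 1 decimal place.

First find α: α = ln(V₂/V₁)/ln(z₂/z₁) = ln(23.4/14.6)/ln(76.8/8.8) = 0.47171/2.16645 = 0.2177
Extrapolate from 76.8 ft to 107.0 ft: V₃ = 23.4 × (107.0/76.8)^0.2177 = 23.4 × 1.0749 = 25.1521 m/s

25.2 m/s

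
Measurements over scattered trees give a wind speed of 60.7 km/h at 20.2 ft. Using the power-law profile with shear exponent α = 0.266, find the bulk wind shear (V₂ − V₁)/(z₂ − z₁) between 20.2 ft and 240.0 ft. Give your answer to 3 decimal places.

0.257 km/h/ft

Power law: V₂ = V₁ · (z₂/z₁)^α = 60.7 × (11.8812)^0.266 = 117.2469 km/h
ΔV/Δz = (117.2469 − 60.7)/(240.0 − 20.2) = 56.5469/219.8000 = 0.25727 km/h/ft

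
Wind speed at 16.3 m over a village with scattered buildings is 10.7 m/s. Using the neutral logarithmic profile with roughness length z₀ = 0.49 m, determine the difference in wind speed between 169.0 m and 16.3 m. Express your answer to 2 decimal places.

7.14 m/s

Log law: V₂ = V₁ · ln(z₂/z₀)/ln(z₁/z₀) = 10.7 × 5.8432/3.5045 = 17.8406 m/s
ΔV = 17.8406 − 10.7 = 7.1406 m/s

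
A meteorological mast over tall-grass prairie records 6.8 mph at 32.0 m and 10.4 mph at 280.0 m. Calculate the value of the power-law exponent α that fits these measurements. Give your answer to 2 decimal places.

Power law: V₂/V₁ = (z₂/z₁)^α ⇒ α = ln(V₂/V₁) / ln(z₂/z₁)
α = ln(10.4/6.8) / ln(280.0/32.0) = ln(1.5294) / ln(8.7500)
  = 0.42488 / 2.16905 = 0.19588

α ≈ 0.20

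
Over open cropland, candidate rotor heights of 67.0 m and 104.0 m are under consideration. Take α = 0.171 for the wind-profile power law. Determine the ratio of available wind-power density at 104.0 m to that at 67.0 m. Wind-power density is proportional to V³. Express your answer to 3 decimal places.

Speed ratio: V_B/V_A = (z_B/z_A)^α = (104.0/67.0)^0.171 = (1.5522)^0.171 = 1.07809
Power-density ratio: P_B/P_A = (V_B/V_A)³ = (1.07809)³ = 1.25303

1.253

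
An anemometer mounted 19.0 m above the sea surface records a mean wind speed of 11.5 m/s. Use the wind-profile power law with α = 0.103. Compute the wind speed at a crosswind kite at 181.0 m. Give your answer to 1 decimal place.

Power-law profile: V₂ = V₁ · (z₂/z₁)^α
V₂ = 11.5 × (181.0/19.0)^0.103 = 11.5 × (9.5263)^0.103
    = 11.5 × 1.2613 = 14.5053 m/s

14.5 m/s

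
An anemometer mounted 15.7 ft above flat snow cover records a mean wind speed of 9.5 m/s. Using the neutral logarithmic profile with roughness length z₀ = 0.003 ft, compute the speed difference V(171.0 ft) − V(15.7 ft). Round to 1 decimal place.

Log law: V₂ = V₁ · ln(z₂/z₀)/ln(z₁/z₀) = 9.5 × 10.9508/8.5628 = 12.1494 m/s
ΔV = 12.1494 − 9.5 = 2.6494 m/s

2.6 m/s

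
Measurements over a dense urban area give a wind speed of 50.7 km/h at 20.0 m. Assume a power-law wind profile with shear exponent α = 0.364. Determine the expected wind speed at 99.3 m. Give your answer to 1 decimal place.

90.8 km/h

Power-law profile: V₂ = V₁ · (z₂/z₁)^α
V₂ = 50.7 × (99.3/20.0)^0.364 = 50.7 × (4.9650)^0.364
    = 50.7 × 1.7919 = 90.8495 km/h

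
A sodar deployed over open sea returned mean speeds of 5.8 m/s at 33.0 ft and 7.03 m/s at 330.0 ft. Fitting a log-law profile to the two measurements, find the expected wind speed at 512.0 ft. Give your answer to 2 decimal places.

7.26 m/s

Log law: V ∝ ln(z/z₀). From the pair, with r = V₁/V₂ = 0.82504,
ln z₀ = (ln z₁ − r·ln z₂)/(1 − r) = (3.4965 − 0.82504×5.7991)/0.17496 = -7.3612 → z₀ = 0.0006354 ft
V₃ = V₁ · ln(z₃/z₀)/ln(z₁/z₀) = 5.8 × 13.5995/10.8577 = 7.2646 m/s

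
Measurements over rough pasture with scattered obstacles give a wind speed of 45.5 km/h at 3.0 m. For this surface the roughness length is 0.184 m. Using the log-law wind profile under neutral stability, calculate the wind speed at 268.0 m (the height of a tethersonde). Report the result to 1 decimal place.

118.7 km/h

Log law: V(z) ∝ ln(z/z₀), so V₂/V₁ = ln(z₂/z₀) / ln(z₁/z₀).
ln(268.0/0.184) = 7.2838, ln(3.0/0.184) = 2.7914
V₂ = 45.5 × 7.2838/2.7914 = 45.5 × 2.6093 = 118.7252 km/h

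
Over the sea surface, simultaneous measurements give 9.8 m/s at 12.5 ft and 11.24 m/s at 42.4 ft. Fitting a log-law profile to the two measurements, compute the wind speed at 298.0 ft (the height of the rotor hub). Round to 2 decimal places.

Log law: V ∝ ln(z/z₀). From the pair, with r = V₁/V₂ = 0.87189,
ln z₀ = (ln z₁ − r·ln z₂)/(1 − r) = (2.5257 − 0.87189×3.7471)/0.12811 = -5.7867 → z₀ = 0.003068 ft
V₃ = V₁ · ln(z₃/z₀)/ln(z₁/z₀) = 9.8 × 11.4838/8.3124 = 13.5389 m/s

13.54 m/s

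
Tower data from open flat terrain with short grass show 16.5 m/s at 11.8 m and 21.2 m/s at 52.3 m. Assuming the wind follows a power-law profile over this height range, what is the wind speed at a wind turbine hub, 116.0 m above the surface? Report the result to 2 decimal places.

24.24 m/s

First find α: α = ln(V₂/V₁)/ln(z₂/z₁) = ln(21.2/16.5)/ln(52.3/11.8) = 0.25064/1.48890 = 0.1683
Extrapolate from 52.3 m to 116.0 m: V₃ = 21.2 × (116.0/52.3)^0.1683 = 21.2 × 1.1435 = 24.2423 m/s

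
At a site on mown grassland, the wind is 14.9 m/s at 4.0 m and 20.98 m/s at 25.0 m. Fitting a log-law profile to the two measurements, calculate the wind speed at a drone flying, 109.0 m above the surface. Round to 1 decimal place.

Log law: V ∝ ln(z/z₀). From the pair, with r = V₁/V₂ = 0.71020,
ln z₀ = (ln z₁ − r·ln z₂)/(1 − r) = (1.3863 − 0.71020×3.2189)/0.28980 = -3.1047 → z₀ = 0.04484 m
V₃ = V₁ · ln(z₃/z₀)/ln(z₁/z₀) = 14.9 × 7.7961/4.4910 = 25.8653 m/s

25.9 m/s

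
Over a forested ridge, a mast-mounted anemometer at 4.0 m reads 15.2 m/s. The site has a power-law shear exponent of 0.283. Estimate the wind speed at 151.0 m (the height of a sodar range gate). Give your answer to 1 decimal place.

Power-law profile: V₂ = V₁ · (z₂/z₁)^α
V₂ = 15.2 × (151.0/4.0)^0.283 = 15.2 × (37.7500)^0.283
    = 15.2 × 2.7943 = 42.4728 m/s

42.5 m/s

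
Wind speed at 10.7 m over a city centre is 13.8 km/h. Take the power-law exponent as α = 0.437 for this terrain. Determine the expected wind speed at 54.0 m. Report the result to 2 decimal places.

28.00 km/h

Power-law profile: V₂ = V₁ · (z₂/z₁)^α
V₂ = 13.8 × (54.0/10.7)^0.437 = 13.8 × (5.0467)^0.437
    = 13.8 × 2.0287 = 27.9959 km/h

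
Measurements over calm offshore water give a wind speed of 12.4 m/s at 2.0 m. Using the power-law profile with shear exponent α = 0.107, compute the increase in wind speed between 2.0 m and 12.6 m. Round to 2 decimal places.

2.70 m/s

Power law: V₂ = V₁ · (z₂/z₁)^α = 12.4 × (6.3000)^0.107 = 15.0991 m/s
ΔV = 15.0991 − 12.4 = 2.6991 m/s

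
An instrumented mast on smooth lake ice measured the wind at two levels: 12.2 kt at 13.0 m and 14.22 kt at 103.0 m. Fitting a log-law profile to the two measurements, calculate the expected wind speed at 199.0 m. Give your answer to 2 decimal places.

Log law: V ∝ ln(z/z₀). From the pair, with r = V₁/V₂ = 0.85795,
ln z₀ = (ln z₁ − r·ln z₂)/(1 − r) = (2.5649 − 0.85795×4.6347)/0.14205 = -9.9357 → z₀ = 0.00004842 m
V₃ = V₁ · ln(z₃/z₀)/ln(z₁/z₀) = 12.2 × 15.2290/12.5006 = 14.8627 kt

14.86 kt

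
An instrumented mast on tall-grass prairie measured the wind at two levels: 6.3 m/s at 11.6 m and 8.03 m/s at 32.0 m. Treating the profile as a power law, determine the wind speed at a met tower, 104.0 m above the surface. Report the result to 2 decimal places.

10.64 m/s

First find α: α = ln(V₂/V₁)/ln(z₂/z₁) = ln(8.03/6.3)/ln(32.0/11.6) = 0.24263/1.01473 = 0.2391
Extrapolate from 32.0 m to 104.0 m: V₃ = 8.03 × (104.0/32.0)^0.2391 = 8.03 × 1.3256 = 10.6442 m/s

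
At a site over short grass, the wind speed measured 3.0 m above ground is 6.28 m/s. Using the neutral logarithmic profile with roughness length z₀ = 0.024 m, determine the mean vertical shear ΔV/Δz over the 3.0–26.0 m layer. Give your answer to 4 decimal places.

Log law: V₂ = V₁ · ln(z₂/z₀)/ln(z₁/z₀) = 6.28 × 6.9878/4.8283 = 9.0888 m/s
ΔV/Δz = (9.0888 − 6.28)/(26.0 − 3.0) = 2.8088/23.0000 = 0.12212 m/s/m

0.1221 m/s/m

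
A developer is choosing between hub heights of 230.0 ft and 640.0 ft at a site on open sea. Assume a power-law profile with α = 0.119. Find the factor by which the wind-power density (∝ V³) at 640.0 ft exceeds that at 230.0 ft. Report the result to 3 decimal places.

1.441

Speed ratio: V_B/V_A = (z_B/z_A)^α = (640.0/230.0)^0.119 = (2.7826)^0.119 = 1.12951
Power-density ratio: P_B/P_A = (V_B/V_A)³ = (1.12951)³ = 1.44102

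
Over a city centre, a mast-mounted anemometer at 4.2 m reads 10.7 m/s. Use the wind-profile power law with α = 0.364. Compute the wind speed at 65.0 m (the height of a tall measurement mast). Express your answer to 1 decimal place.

Power-law profile: V₂ = V₁ · (z₂/z₁)^α
V₂ = 10.7 × (65.0/4.2)^0.364 = 10.7 × (15.4762)^0.364
    = 10.7 × 2.7104 = 29.0016 m/s

29.0 m/s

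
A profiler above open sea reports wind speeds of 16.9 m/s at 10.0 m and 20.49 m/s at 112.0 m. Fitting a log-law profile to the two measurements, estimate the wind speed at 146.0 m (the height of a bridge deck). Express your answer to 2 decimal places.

20.88 m/s

Log law: V ∝ ln(z/z₀). From the pair, with r = V₁/V₂ = 0.82479,
ln z₀ = (ln z₁ − r·ln z₂)/(1 − r) = (2.3026 − 0.82479×4.7185)/0.17521 = -9.0704 → z₀ = 0.0001150 m
V₃ = V₁ · ln(z₃/z₀)/ln(z₁/z₀) = 16.9 × 14.0540/11.3730 = 20.8839 m/s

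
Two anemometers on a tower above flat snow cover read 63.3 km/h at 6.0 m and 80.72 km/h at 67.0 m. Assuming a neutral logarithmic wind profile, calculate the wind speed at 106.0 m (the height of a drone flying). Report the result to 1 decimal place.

84.0 km/h

Log law: V ∝ ln(z/z₀). From the pair, with r = V₁/V₂ = 0.78419,
ln z₀ = (ln z₁ − r·ln z₂)/(1 − r) = (1.7918 − 0.78419×4.2047)/0.21581 = -6.9762 → z₀ = 0.0009338 m
V₃ = V₁ · ln(z₃/z₀)/ln(z₁/z₀) = 63.3 × 11.6397/8.7680 = 84.0319 km/h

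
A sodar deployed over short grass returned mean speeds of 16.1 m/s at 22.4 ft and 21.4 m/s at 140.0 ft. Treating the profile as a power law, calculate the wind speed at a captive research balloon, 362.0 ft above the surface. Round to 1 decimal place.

24.8 m/s

First find α: α = ln(V₂/V₁)/ln(z₂/z₁) = ln(21.4/16.1)/ln(140.0/22.4) = 0.28457/1.83258 = 0.1553
Extrapolate from 140.0 ft to 362.0 ft: V₃ = 21.4 × (362.0/140.0)^0.1553 = 21.4 × 1.1590 = 24.8017 m/s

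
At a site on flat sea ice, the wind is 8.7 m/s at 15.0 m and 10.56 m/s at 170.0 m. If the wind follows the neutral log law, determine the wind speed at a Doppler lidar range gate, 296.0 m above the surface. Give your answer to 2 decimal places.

10.98 m/s

Log law: V ∝ ln(z/z₀). From the pair, with r = V₁/V₂ = 0.82386,
ln z₀ = (ln z₁ − r·ln z₂)/(1 − r) = (2.7081 − 0.82386×5.1358)/0.17614 = -8.6475 → z₀ = 0.0001756 m
V₃ = V₁ · ln(z₃/z₀)/ln(z₁/z₀) = 8.7 × 14.3379/11.3556 = 10.9849 m/s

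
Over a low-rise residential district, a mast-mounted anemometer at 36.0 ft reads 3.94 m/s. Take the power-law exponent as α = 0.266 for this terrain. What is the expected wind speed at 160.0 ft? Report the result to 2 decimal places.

Power-law profile: V₂ = V₁ · (z₂/z₁)^α
V₂ = 3.94 × (160.0/36.0)^0.266 = 3.94 × (4.4444)^0.266
    = 3.94 × 1.4870 = 5.8589 m/s

5.86 m/s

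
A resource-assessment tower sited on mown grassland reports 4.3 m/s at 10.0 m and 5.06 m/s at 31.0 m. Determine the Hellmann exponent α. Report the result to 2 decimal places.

Power law: V₂/V₁ = (z₂/z₁)^α ⇒ α = ln(V₂/V₁) / ln(z₂/z₁)
α = ln(5.06/4.3) / ln(31.0/10.0) = ln(1.1767) / ln(3.1000)
  = 0.16275 / 1.13140 = 0.14385

α ≈ 0.14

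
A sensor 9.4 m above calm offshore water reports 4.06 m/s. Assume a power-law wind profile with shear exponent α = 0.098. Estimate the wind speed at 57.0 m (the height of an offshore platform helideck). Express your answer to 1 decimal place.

4.8 m/s

Power-law profile: V₂ = V₁ · (z₂/z₁)^α
V₂ = 4.06 × (57.0/9.4)^0.098 = 4.06 × (6.0638)^0.098
    = 4.06 × 1.1932 = 4.8443 m/s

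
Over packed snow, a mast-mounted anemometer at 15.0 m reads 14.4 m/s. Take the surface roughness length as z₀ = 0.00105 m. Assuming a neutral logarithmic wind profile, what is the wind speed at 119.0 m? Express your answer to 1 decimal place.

17.5 m/s

Log law: V(z) ∝ ln(z/z₀), so V₂/V₁ = ln(z₂/z₀) / ln(z₁/z₀).
ln(119.0/0.00105) = 11.6381, ln(15.0/0.00105) = 9.5670
V₂ = 14.4 × 11.6381/9.5670 = 14.4 × 1.2165 = 17.5173 m/s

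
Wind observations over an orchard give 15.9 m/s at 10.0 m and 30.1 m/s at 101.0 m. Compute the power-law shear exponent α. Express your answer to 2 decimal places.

Power law: V₂/V₁ = (z₂/z₁)^α ⇒ α = ln(V₂/V₁) / ln(z₂/z₁)
α = ln(30.1/15.9) / ln(101.0/10.0) = ln(1.8931) / ln(10.1000)
  = 0.63821 / 2.31254 = 0.27598

α ≈ 0.28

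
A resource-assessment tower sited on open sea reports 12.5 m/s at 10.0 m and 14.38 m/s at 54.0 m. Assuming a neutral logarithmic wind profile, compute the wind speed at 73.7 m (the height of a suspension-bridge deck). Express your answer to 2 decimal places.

Log law: V ∝ ln(z/z₀). From the pair, with r = V₁/V₂ = 0.86926,
ln z₀ = (ln z₁ − r·ln z₂)/(1 − r) = (2.3026 − 0.86926×3.9890)/0.13074 = -8.9102 → z₀ = 0.0001350 m
V₃ = V₁ · ln(z₃/z₀)/ln(z₁/z₀) = 12.5 × 13.2102/11.2128 = 14.7267 m/s

14.73 m/s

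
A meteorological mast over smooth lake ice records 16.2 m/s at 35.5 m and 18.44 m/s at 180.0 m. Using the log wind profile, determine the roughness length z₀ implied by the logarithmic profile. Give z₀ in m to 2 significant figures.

Log law: V(z) ∝ ln(z/z₀). With r = V₁/V₂ = 16.2/18.44 = 0.87852,
r · ln(z₂/z₀) = ln(z₁/z₀) ⇒ ln z₀ = (ln z₁ − r·ln z₂)/(1 − r)
ln z₀ = (3.56953 − 0.87852×5.19296) / 0.12148 = -8.1713
z₀ = exp(-8.1713) = 0.0002826 m

z₀ ≈ 0.00028 m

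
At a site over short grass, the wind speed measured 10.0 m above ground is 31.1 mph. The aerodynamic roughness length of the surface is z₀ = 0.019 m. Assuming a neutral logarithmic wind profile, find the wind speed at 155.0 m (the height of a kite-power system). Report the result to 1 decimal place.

Log law: V(z) ∝ ln(z/z₀), so V₂/V₁ = ln(z₂/z₀) / ln(z₁/z₀).
ln(155.0/0.019) = 9.0067, ln(10.0/0.019) = 6.2659
V₂ = 31.1 × 9.0067/6.2659 = 31.1 × 1.4374 = 44.7038 mph

44.7 mph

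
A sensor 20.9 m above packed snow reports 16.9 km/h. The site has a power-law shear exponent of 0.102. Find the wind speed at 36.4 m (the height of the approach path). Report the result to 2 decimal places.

Power-law profile: V₂ = V₁ · (z₂/z₁)^α
V₂ = 16.9 × (36.4/20.9)^0.102 = 16.9 × (1.7416)^0.102
    = 16.9 × 1.0582 = 17.8840 km/h

17.88 km/h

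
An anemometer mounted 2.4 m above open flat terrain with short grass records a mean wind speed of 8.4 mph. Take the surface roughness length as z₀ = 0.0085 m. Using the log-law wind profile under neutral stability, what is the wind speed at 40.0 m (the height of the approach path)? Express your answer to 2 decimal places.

12.59 mph

Log law: V(z) ∝ ln(z/z₀), so V₂/V₁ = ln(z₂/z₀) / ln(z₁/z₀).
ln(40.0/0.0085) = 8.4566, ln(2.4/0.0085) = 5.6432
V₂ = 8.4 × 8.4566/5.6432 = 8.4 × 1.4986 = 12.5878 mph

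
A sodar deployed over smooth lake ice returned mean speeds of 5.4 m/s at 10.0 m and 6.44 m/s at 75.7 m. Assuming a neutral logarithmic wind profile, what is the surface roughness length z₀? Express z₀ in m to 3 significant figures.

z₀ ≈ 0.000273 m

Log law: V(z) ∝ ln(z/z₀). With r = V₁/V₂ = 5.4/6.44 = 0.83851,
r · ln(z₂/z₀) = ln(z₁/z₀) ⇒ ln z₀ = (ln z₁ − r·ln z₂)/(1 − r)
ln z₀ = (2.30259 − 0.83851×4.32678) / 0.16149 = -8.2076
z₀ = exp(-8.2076) = 0.0002726 m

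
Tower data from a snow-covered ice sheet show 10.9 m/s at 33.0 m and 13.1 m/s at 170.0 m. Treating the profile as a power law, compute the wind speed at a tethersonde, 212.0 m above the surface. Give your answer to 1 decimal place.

13.4 m/s

First find α: α = ln(V₂/V₁)/ln(z₂/z₁) = ln(13.1/10.9)/ln(170.0/33.0) = 0.18385/1.63929 = 0.1122
Extrapolate from 170.0 m to 212.0 m: V₃ = 13.1 × (212.0/170.0)^0.1122 = 13.1 × 1.0251 = 13.4284 m/s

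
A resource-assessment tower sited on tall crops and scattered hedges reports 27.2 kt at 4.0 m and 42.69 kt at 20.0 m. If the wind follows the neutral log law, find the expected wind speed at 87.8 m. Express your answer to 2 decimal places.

56.93 kt

Log law: V ∝ ln(z/z₀). From the pair, with r = V₁/V₂ = 0.63715,
ln z₀ = (ln z₁ − r·ln z₂)/(1 − r) = (1.3863 − 0.63715×2.9957)/0.36285 = -1.4398 → z₀ = 0.2370 m
V₃ = V₁ · ln(z₃/z₀)/ln(z₁/z₀) = 27.2 × 5.9149/2.8261 = 56.9278 kt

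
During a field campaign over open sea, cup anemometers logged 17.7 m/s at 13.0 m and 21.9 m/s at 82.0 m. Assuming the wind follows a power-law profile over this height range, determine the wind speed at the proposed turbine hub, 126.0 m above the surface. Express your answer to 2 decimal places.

First find α: α = ln(V₂/V₁)/ln(z₂/z₁) = ln(21.9/17.7)/ln(82.0/13.0) = 0.21292/1.84177 = 0.1156
Extrapolate from 82.0 m to 126.0 m: V₃ = 21.9 × (126.0/82.0)^0.1156 = 21.9 × 1.0509 = 23.0150 m/s

23.02 m/s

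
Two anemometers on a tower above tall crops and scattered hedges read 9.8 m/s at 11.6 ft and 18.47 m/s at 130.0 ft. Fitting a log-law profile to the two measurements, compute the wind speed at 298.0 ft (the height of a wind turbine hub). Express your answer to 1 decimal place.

Log law: V ∝ ln(z/z₀). From the pair, with r = V₁/V₂ = 0.53059,
ln z₀ = (ln z₁ − r·ln z₂)/(1 − r) = (2.4510 − 0.53059×4.8675)/0.46941 = -0.2805 → z₀ = 0.7554 ft
V₃ = V₁ · ln(z₃/z₀)/ln(z₁/z₀) = 9.8 × 5.9776/2.7315 = 21.4463 m/s

21.4 m/s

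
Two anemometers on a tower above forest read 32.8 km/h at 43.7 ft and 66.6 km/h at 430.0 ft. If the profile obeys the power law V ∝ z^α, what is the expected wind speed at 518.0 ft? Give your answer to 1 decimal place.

70.6 km/h

First find α: α = ln(V₂/V₁)/ln(z₂/z₁) = ln(66.6/32.8)/ln(430.0/43.7) = 0.70828/2.28644 = 0.3098
Extrapolate from 430.0 ft to 518.0 ft: V₃ = 66.6 × (518.0/430.0)^0.3098 = 66.6 × 1.0594 = 70.5542 km/h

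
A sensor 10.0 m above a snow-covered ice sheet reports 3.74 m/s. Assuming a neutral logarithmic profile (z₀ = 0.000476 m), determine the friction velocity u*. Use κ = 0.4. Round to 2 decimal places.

Log law: V(z) = (u*/κ) · ln(z/z₀) ⇒ u* = κ · V / ln(z/z₀)
u* = 0.4 × 3.74 / ln(10.0/0.000476) = 0.4 × 3.74 / 9.9527
   = 1.4960 / 9.9527 = 0.1503 m/s

u* ≈ 0.15 m/s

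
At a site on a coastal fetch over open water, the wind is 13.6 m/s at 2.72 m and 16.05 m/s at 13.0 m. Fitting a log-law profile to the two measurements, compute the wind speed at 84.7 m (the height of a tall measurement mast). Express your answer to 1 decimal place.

Log law: V ∝ ln(z/z₀). From the pair, with r = V₁/V₂ = 0.84735,
ln z₀ = (ln z₁ − r·ln z₂)/(1 − r) = (1.0006 − 0.84735×2.5649)/0.15265 = -7.6829 → z₀ = 0.0004606 m
V₃ = V₁ · ln(z₃/z₀)/ln(z₁/z₀) = 13.6 × 12.1220/8.6836 = 18.9853 m/s

19.0 m/s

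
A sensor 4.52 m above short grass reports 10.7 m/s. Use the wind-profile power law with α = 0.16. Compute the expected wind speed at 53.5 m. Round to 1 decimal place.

Power-law profile: V₂ = V₁ · (z₂/z₁)^α
V₂ = 10.7 × (53.5/4.52)^0.16 = 10.7 × (11.8363)^0.16
    = 10.7 × 1.4850 = 15.8891 m/s

15.9 m/s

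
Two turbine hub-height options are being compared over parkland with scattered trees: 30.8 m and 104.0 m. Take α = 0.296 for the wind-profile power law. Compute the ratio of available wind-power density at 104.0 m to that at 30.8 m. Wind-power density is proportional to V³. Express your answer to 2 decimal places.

2.95

Speed ratio: V_B/V_A = (z_B/z_A)^α = (104.0/30.8)^0.296 = (3.3766)^0.296 = 1.43361
Power-density ratio: P_B/P_A = (V_B/V_A)³ = (1.43361)³ = 2.94641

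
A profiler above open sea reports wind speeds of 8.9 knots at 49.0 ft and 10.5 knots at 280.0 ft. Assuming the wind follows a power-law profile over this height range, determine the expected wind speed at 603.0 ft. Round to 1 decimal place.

11.3 knots

First find α: α = ln(V₂/V₁)/ln(z₂/z₁) = ln(10.5/8.9)/ln(280.0/49.0) = 0.16532/1.74297 = 0.0949
Extrapolate from 280.0 ft to 603.0 ft: V₃ = 10.5 × (603.0/280.0)^0.0949 = 10.5 × 1.0755 = 11.2925 knots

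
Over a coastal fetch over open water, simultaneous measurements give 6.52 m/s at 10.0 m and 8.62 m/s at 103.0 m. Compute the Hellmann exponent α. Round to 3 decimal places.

Power law: V₂/V₁ = (z₂/z₁)^α ⇒ α = ln(V₂/V₁) / ln(z₂/z₁)
α = ln(8.62/6.52) / ln(103.0/10.0) = ln(1.3221) / ln(10.3000)
  = 0.27921 / 2.33214 = 0.11972

α ≈ 0.120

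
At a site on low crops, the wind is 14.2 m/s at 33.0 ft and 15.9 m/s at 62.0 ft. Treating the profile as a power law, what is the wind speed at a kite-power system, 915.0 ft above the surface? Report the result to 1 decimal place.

First find α: α = ln(V₂/V₁)/ln(z₂/z₁) = ln(15.9/14.2)/ln(62.0/33.0) = 0.11308/0.63063 = 0.1793
Extrapolate from 62.0 ft to 915.0 ft: V₃ = 15.9 × (915.0/62.0)^0.1793 = 15.9 × 1.6204 = 25.7641 m/s

25.8 m/s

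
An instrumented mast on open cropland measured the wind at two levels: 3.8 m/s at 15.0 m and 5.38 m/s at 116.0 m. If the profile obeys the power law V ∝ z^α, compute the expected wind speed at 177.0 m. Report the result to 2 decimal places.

5.78 m/s

First find α: α = ln(V₂/V₁)/ln(z₂/z₁) = ln(5.38/3.8)/ln(116.0/15.0) = 0.34769/2.04554 = 0.1700
Extrapolate from 116.0 m to 177.0 m: V₃ = 5.38 × (177.0/116.0)^0.1700 = 5.38 × 1.0745 = 5.7806 m/s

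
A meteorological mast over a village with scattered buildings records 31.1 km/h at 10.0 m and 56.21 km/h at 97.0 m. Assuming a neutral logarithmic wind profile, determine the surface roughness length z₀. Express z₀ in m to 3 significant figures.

Log law: V(z) ∝ ln(z/z₀). With r = V₁/V₂ = 31.1/56.21 = 0.55328,
r · ln(z₂/z₀) = ln(z₁/z₀) ⇒ ln z₀ = (ln z₁ − r·ln z₂)/(1 − r)
ln z₀ = (2.30259 − 0.55328×4.57471) / 0.44672 = -0.5116
z₀ = exp(-0.5116) = 0.5996 m

z₀ ≈ 0.600 m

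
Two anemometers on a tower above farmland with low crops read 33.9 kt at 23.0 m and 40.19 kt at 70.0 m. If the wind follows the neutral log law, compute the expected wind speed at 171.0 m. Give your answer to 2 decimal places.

Log law: V ∝ ln(z/z₀). From the pair, with r = V₁/V₂ = 0.84349,
ln z₀ = (ln z₁ − r·ln z₂)/(1 − r) = (3.1355 − 0.84349×4.2485)/0.15651 = -2.8630 → z₀ = 0.05710 m
V₃ = V₁ · ln(z₃/z₀)/ln(z₁/z₀) = 33.9 × 8.0047/5.9985 = 45.2376 kt

45.24 kt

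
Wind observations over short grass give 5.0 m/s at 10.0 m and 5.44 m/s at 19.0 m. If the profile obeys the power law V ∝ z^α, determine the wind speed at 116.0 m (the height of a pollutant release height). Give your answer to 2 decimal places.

6.90 m/s

First find α: α = ln(V₂/V₁)/ln(z₂/z₁) = ln(5.44/5.0)/ln(19.0/10.0) = 0.08434/0.64185 = 0.1314
Extrapolate from 19.0 m to 116.0 m: V₃ = 5.44 × (116.0/19.0)^0.1314 = 5.44 × 1.2684 = 6.8999 m/s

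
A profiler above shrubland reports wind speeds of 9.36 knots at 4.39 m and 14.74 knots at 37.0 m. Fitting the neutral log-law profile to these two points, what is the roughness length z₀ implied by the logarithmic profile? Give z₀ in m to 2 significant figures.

z₀ ≈ 0.11 m

Log law: V(z) ∝ ln(z/z₀). With r = V₁/V₂ = 9.36/14.74 = 0.63501,
r · ln(z₂/z₀) = ln(z₁/z₀) ⇒ ln z₀ = (ln z₁ − r·ln z₂)/(1 − r)
ln z₀ = (1.47933 − 0.63501×3.61092) / 0.36499 = -2.2292
z₀ = exp(-2.2292) = 0.1076 m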